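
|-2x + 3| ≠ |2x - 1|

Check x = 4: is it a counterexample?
Substitute x = 4 into the relation:
x = 4: LHS = |-2·4 + 3| = |-5| = 5, RHS = |2·4 - 1| = |7| = 7; 5 ≠ 7 — holds

The claim holds here, so x = 4 is not a counterexample. (A counterexample exists elsewhere, e.g. x = 1.)

Answer: No, x = 4 is not a counterexample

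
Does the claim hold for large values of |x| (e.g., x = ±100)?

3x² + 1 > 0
x = 100: LHS = 3·100² + 1 = 30001; 30001 > 0 — holds
x = -100: LHS = 3·(-100)² + 1 = 30001; 30001 > 0 — holds

Answer: Yes, holds for both x = 100 and x = -100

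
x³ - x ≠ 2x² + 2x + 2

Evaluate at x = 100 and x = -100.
x = 100: LHS = 100³ - 100 = 999900, RHS = 2·100² + 2·100 + 2 = 20202; 999900 ≠ 20202 — holds
x = -100: LHS = (-100)³ - (-100) = -999900, RHS = 2·(-100)² + 2·(-100) + 2 = 19802; -999900 ≠ 19802 — holds

Answer: Yes, holds for both x = 100 and x = -100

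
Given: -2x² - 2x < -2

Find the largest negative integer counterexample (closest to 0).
Testing negative integers from -1 downward:
x = -1: LHS = -2·(-1)² - 2·(-1) = 0; 0 < -2 — FAILS  ← closest negative counterexample to 0

Answer: x = -1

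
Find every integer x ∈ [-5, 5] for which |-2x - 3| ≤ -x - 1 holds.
Holds for: {-2}
Fails for: {-5, -4, -3, -1, 0, 1, 2, 3, 4, 5}

Answer: {-2}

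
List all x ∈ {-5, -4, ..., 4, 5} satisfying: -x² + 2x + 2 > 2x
Holds for: {-1, 0, 1}
Fails for: {-5, -4, -3, -2, 2, 3, 4, 5}

Answer: {-1, 0, 1}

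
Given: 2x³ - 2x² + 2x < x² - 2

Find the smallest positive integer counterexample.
Testing positive integers:
x = 1: LHS = 2·1³ - 2·1² + 2·1 = 2, RHS = 1² - 2 = -1; 2 < -1 — FAILS  ← smallest positive counterexample

Answer: x = 1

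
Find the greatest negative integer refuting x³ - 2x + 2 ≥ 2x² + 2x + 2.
Testing negative integers from -1 downward:
x = -1: LHS = (-1)³ - 2·(-1) + 2 = 3, RHS = 2·(-1)² + 2·(-1) + 2 = 2; 3 ≥ 2 — holds
x = -2: LHS = (-2)³ - 2·(-2) + 2 = -2, RHS = 2·(-2)² + 2·(-2) + 2 = 6; -2 ≥ 6 — FAILS  ← closest negative counterexample to 0

Answer: x = -2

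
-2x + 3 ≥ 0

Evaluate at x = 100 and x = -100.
x = 100: LHS = -2·100 + 3 = -197; -197 ≥ 0 — FAILS
x = -100: LHS = -2·(-100) + 3 = 203; 203 ≥ 0 — holds

Answer: Partially: fails for x = 100, holds for x = -100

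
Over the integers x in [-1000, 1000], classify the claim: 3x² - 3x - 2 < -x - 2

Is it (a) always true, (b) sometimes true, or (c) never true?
Over all integers in [-1000, 1000], LHS − RHS is smallest at x = 0, where it equals 0:
x = 0: LHS = 3·0² - 3·0 - 2 = -2, RHS = -0 - 2 = -2; -2 < -2 — FAILS
At the ends of the range:
x = -1000: LHS = 3·(-1000)² - 3·(-1000) - 2 = 3002998, RHS = -(-1000) - 2 = 998; 3002998 < 998 — FAILS
x = 1000: LHS = 3·1000² - 3·1000 - 2 = 2996998, RHS = -1000 - 2 = -1002; 2996998 < -1002 — FAILS
Hence LHS − RHS is never negative, i.e. LHS ≥ RHS throughout, so the claimed relation (<) fails for every integer in [-1000, 1000].

No integer in the range satisfies it.

Answer: Never true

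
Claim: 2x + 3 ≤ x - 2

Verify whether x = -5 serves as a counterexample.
Substitute x = -5 into the relation:
x = -5: LHS = 2·(-5) + 3 = -7, RHS = (-5) - 2 = -7; -7 ≤ -7 — holds

The claim holds here, so x = -5 is not a counterexample. (A counterexample exists elsewhere, e.g. x = 0.)

Answer: No, x = -5 is not a counterexample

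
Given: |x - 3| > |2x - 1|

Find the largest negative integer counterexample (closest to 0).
Testing negative integers from -1 downward:
x = -1: LHS = |(-1) - 3| = |-4| = 4, RHS = |2·(-1) - 1| = |-3| = 3; 4 > 3 — holds
x = -2: LHS = |(-2) - 3| = |-5| = 5, RHS = |2·(-2) - 1| = |-5| = 5; 5 > 5 — FAILS  ← closest negative counterexample to 0

Answer: x = -2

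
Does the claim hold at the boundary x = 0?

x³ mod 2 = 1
x = 0: LHS = (0³) mod 2 = 0 mod 2 = 0; 0 = 1 — FAILS

The relation fails at x = 0, so x = 0 is a counterexample.

Answer: No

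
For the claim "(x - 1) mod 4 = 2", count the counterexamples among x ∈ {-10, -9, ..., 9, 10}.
Counterexamples in [-10, 10]: {-10, -8, -7, -6, -4, -3, -2, 0, 1, 2, 4, 5, 6, 8, 9, 10}.

Counting them gives 16 values.

Answer: 16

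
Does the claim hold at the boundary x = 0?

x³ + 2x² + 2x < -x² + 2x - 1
x = 0: LHS = 0³ + 2·0² + 2·0 = 0, RHS = -0² + 2·0 - 1 = -1; 0 < -1 — FAILS

The relation fails at x = 0, so x = 0 is a counterexample.

Answer: No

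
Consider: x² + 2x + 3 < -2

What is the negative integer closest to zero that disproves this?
Testing negative integers from -1 downward:
x = -1: LHS = (-1)² + 2·(-1) + 3 = 2; 2 < -2 — FAILS  ← closest negative counterexample to 0

Answer: x = -1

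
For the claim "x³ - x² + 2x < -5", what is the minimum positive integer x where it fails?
Testing positive integers:
x = 1: LHS = 1³ - 1² + 2·1 = 2; 2 < -5 — FAILS  ← smallest positive counterexample

Answer: x = 1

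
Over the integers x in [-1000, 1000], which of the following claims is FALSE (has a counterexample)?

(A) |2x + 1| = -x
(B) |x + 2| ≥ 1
(A) x = 0: LHS = |2·0 + 1| = |1| = 1, RHS = -0 = 0; 1 = 0 — FAILS
(B) x = -2: LHS = |(-2) + 2| = |0| = 0; 0 ≥ 1 — FAILS

Answer: Both A and B are false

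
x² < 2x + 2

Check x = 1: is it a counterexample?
Substitute x = 1 into the relation:
x = 1: LHS = 1² = 1, RHS = 2·1 + 2 = 4; 1 < 4 — holds

The claim holds here, so x = 1 is not a counterexample. (A counterexample exists elsewhere, e.g. x = -1.)

Answer: No, x = 1 is not a counterexample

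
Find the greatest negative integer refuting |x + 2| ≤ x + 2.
Testing negative integers from -1 downward:
x = -1: LHS = |(-1) + 2| = |1| = 1, RHS = (-1) + 2 = 1; 1 ≤ 1 — holds
x = -2: LHS = |(-2) + 2| = |0| = 0, RHS = (-2) + 2 = 0; 0 ≤ 0 — holds
x = -3: LHS = |(-3) + 2| = |-1| = 1, RHS = (-3) + 2 = -1; 1 ≤ -1 — FAILS  ← closest negative counterexample to 0

Answer: x = -3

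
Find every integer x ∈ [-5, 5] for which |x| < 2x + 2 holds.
Holds for: {0, 1, 2, 3, 4, 5}
Fails for: {-5, -4, -3, -2, -1}

Answer: {0, 1, 2, 3, 4, 5}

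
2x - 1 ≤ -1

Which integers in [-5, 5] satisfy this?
Holds for: {-5, -4, -3, -2, -1, 0}
Fails for: {1, 2, 3, 4, 5}

Answer: {-5, -4, -3, -2, -1, 0}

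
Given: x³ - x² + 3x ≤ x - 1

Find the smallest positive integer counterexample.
Testing positive integers:
x = 1: LHS = 1³ - 1² + 3·1 = 3, RHS = 1 - 1 = 0; 3 ≤ 0 — FAILS  ← smallest positive counterexample

Answer: x = 1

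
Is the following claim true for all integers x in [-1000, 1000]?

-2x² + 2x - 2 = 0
The claim fails at x = 0:
x = 0: LHS = -2·0² + 2·0 - 2 = -2; -2 = 0 — FAILS

Because a single integer refutes it, the statement is false.

Answer: False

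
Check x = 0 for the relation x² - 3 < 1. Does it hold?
x = 0: LHS = 0² - 3 = -3; -3 < 1 — holds

The relation is satisfied at x = 0.

Answer: Yes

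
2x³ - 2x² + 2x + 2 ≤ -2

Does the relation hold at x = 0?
x = 0: LHS = 2·0³ - 2·0² + 2·0 + 2 = 2; 2 ≤ -2 — FAILS

The relation fails at x = 0, so x = 0 is a counterexample.

Answer: No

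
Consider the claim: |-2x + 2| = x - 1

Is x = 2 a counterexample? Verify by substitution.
Substitute x = 2 into the relation:
x = 2: LHS = |-2·2 + 2| = |-2| = 2, RHS = 2 - 1 = 1; 2 = 1 — FAILS

Since the claim fails at x = 2, this value is a counterexample.

Answer: Yes, x = 2 is a counterexample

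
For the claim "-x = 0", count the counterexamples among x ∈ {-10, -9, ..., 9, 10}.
Counterexamples in [-10, 10]: {-10, -9, -8, -7, -6, -5, -4, -3, -2, -1, 1, 2, 3, 4, 5, 6, 7, 8, 9, 10}.

Counting them gives 20 values.

Answer: 20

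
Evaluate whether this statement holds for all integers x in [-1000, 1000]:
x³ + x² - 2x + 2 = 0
The claim fails at x = 0:
x = 0: LHS = 0³ + 0² - 2·0 + 2 = 2; 2 = 0 — FAILS

Because a single integer refutes it, the statement is false.

Answer: False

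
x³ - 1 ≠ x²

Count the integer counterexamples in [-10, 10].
Track d = LHS − RHS over the integers in [-10, 10]. Equality would need d = 0, but d changes sign only between consecutive integers, jumping over 0:
x = 1: LHS = 1³ - 1 = 0, RHS = 1² = 1; 0 ≠ 1 — holds  (d = -1)
x = 2: LHS = 2³ - 1 = 7, RHS = 2² = 4; 7 ≠ 4 — holds  (d = 3)
Away from these crossings d keeps a constant sign, and checking every integer in [-10, 10] confirms d ≠ 0 throughout. Hence the two sides are never equal, so the relation holds for every integer in [-10, 10].

No counterexample appears in that range.

Answer: 0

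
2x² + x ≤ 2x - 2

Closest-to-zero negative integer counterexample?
Testing negative integers from -1 downward:
x = -1: LHS = 2·(-1)² + (-1) = 1, RHS = 2·(-1) - 2 = -4; 1 ≤ -4 — FAILS  ← closest negative counterexample to 0

Answer: x = -1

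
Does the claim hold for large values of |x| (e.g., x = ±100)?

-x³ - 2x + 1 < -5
x = 100: LHS = -100³ - 2·100 + 1 = -1000199; -1000199 < -5 — holds
x = -100: LHS = -(-100)³ - 2·(-100) + 1 = 1000201; 1000201 < -5 — FAILS

Answer: Partially: holds for x = 100, fails for x = -100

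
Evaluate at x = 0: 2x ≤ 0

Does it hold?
x = 0: LHS = 2·0 = 0; 0 ≤ 0 — holds

The relation is satisfied at x = 0.

Answer: Yes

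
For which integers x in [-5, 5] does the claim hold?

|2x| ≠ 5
Track d = LHS − RHS over the integers in [-5, 5]. Equality would need d = 0, but d changes sign only between consecutive integers, jumping over 0:
x = -3: LHS = |2·(-3)| = |-6| = 6; 6 ≠ 5 — holds  (d = 1)
x = -2: LHS = |2·(-2)| = |-4| = 4; 4 ≠ 5 — holds  (d = -1)
x = 2: LHS = |2·2| = |4| = 4; 4 ≠ 5 — holds  (d = -1)
x = 3: LHS = |2·3| = |6| = 6; 6 ≠ 5 — holds  (d = 1)
Away from these crossings d keeps a constant sign, and checking every integer in [-5, 5] confirms d ≠ 0 throughout. Hence the two sides are never equal, so the relation holds for every integer in [-5, 5].

Answer: All integers in [-5, 5]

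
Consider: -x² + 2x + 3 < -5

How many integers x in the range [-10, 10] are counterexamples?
Counterexamples in [-10, 10]: {-2, -1, 0, 1, 2, 3, 4}.

Counting them gives 7 values.

Answer: 7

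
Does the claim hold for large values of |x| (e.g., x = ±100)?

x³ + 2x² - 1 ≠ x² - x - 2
x = 100: LHS = 100³ + 2·100² - 1 = 1019999, RHS = 100² - 100 - 2 = 9898; 1019999 ≠ 9898 — holds
x = -100: LHS = (-100)³ + 2·(-100)² - 1 = -980001, RHS = (-100)² - (-100) - 2 = 10098; -980001 ≠ 10098 — holds

Answer: Yes, holds for both x = 100 and x = -100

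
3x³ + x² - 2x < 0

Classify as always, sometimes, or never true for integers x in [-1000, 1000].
Holds at x = -2: LHS = 3·(-2)³ + (-2)² - 2·(-2) = -16; -16 < 0 — holds
Fails at x = 0: LHS = 3·0³ + 0² - 2·0 = 0; 0 < 0 — FAILS
It is satisfied by some integers in the range but not all.

Answer: Sometimes true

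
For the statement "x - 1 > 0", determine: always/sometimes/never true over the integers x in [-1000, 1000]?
Holds at x = 2: LHS = 2 - 1 = 1; 1 > 0 — holds
Fails at x = 0: LHS = 0 - 1 = -1; -1 > 0 — FAILS
It is satisfied by some integers in the range but not all.

Answer: Sometimes true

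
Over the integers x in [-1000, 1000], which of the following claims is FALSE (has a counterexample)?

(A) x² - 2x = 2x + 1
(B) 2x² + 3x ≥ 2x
(A) x = 0: LHS = 0² - 2·0 = 0, RHS = 2·0 + 1 = 1; 0 = 1 — FAILS

(B) Over all integers in [-1000, 1000], LHS − RHS is smallest at x = 0, where it equals 0:
x = 0: LHS = 2·0² + 3·0 = 0, RHS = 2·0 = 0; 0 ≥ 0 — holds
At the ends of the range:
x = -1000: LHS = 2·(-1000)² + 3·(-1000) = 1997000, RHS = 2·(-1000) = -2000; 1997000 ≥ -2000 — holds
x = 1000: LHS = 2·1000² + 3·1000 = 2003000, RHS = 2·1000 = 2000; 2003000 ≥ 2000 — holds
Hence LHS − RHS is never negative, i.e. LHS ≥ RHS throughout, so the relation holds for every integer in [-1000, 1000].

Only (A) has a counterexample.

Answer: A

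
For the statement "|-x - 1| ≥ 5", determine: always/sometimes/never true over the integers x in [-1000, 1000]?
Holds at x = 4: LHS = |-4 - 1| = |-5| = 5; 5 ≥ 5 — holds
Fails at x = 0: LHS = |-0 - 1| = |-1| = 1; 1 ≥ 5 — FAILS
It is satisfied by some integers in the range but not all.

Answer: Sometimes true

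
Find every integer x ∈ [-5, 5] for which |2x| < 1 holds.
Holds for: {0}
Fails for: {-5, -4, -3, -2, -1, 1, 2, 3, 4, 5}

Answer: {0}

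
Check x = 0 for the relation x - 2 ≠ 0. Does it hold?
x = 0: LHS = 0 - 2 = -2; -2 ≠ 0 — holds

The relation is satisfied at x = 0.

Answer: Yes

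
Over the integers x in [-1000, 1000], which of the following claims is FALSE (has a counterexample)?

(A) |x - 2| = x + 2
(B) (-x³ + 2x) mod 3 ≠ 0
(A) x = 1: LHS = |1 - 2| = |-1| = 1, RHS = 1 + 2 = 3; 1 = 3 — FAILS
(B) x = 0: LHS = (-0³ + 2·0) mod 3 = 0 mod 3 = 0; 0 ≠ 0 — FAILS

Answer: Both A and B are false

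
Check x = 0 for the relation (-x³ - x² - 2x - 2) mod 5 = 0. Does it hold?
x = 0: LHS = (-0³ - 0² - 2·0 - 2) mod 5 = (-2) mod 5 = 3; 3 = 0 — FAILS

The relation fails at x = 0, so x = 0 is a counterexample.

Answer: No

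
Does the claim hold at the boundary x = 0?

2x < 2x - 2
x = 0: LHS = 2·0 = 0, RHS = 2·0 - 2 = -2; 0 < -2 — FAILS

The relation fails at x = 0, so x = 0 is a counterexample.

Answer: No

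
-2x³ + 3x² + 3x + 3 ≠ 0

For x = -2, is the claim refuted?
Substitute x = -2 into the relation:
x = -2: LHS = -2·(-2)³ + 3·(-2)² + 3·(-2) + 3 = 25; 25 ≠ 0 — holds

The relation holds at x = -2, so it is not a counterexample.

Answer: No, x = -2 is not a counterexample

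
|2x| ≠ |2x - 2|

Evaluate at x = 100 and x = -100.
x = 100: LHS = |2·100| = |200| = 200, RHS = |2·100 - 2| = |198| = 198; 200 ≠ 198 — holds
x = -100: LHS = |2·(-100)| = |-200| = 200, RHS = |2·(-100) - 2| = |-202| = 202; 200 ≠ 202 — holds

Answer: Yes, holds for both x = 100 and x = -100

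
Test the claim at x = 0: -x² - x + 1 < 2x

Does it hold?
x = 0: LHS = -0² - 0 + 1 = 1, RHS = 2·0 = 0; 1 < 0 — FAILS

The relation fails at x = 0, so x = 0 is a counterexample.

Answer: No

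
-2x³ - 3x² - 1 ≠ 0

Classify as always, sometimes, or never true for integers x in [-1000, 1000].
Track d = LHS − RHS over the integers in [-1000, 1000]. Equality would need d = 0, but d changes sign only between consecutive integers, jumping over 0:
x = -2: LHS = -2·(-2)³ - 3·(-2)² - 1 = 3; 3 ≠ 0 — holds  (d = 3)
x = -1: LHS = -2·(-1)³ - 3·(-1)² - 1 = -2; -2 ≠ 0 — holds  (d = -2)
Away from these crossings d keeps a constant sign, and checking every integer in [-1000, 1000] confirms d ≠ 0 throughout. Hence the two sides are never equal, so the relation holds for every integer in [-1000, 1000].

No counterexample exists.

Answer: Always true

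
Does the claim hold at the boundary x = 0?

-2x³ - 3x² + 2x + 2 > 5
x = 0: LHS = -2·0³ - 3·0² + 2·0 + 2 = 2; 2 > 5 — FAILS

The relation fails at x = 0, so x = 0 is a counterexample.

Answer: No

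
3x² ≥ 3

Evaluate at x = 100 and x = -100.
x = 100: LHS = 3·100² = 30000; 30000 ≥ 3 — holds
x = -100: LHS = 3·(-100)² = 30000; 30000 ≥ 3 — holds

Answer: Yes, holds for both x = 100 and x = -100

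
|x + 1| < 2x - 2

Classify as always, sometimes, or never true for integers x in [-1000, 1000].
Holds at x = 4: LHS = |4 + 1| = |5| = 5, RHS = 2·4 - 2 = 6; 5 < 6 — holds
Fails at x = 0: LHS = |0 + 1| = |1| = 1, RHS = 2·0 - 2 = -2; 1 < -2 — FAILS
It is satisfied by some integers in the range but not all.

Answer: Sometimes true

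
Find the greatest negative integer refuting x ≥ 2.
Testing negative integers from -1 downward:
x = -1: -1 ≥ 2 — FAILS  ← closest negative counterexample to 0

Answer: x = -1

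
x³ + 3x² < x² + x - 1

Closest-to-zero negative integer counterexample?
Testing negative integers from -1 downward:
x = -1: LHS = (-1)³ + 3·(-1)² = 2, RHS = (-1)² + (-1) - 1 = -1; 2 < -1 — FAILS  ← closest negative counterexample to 0

Answer: x = -1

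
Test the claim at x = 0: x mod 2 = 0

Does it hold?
x = 0: LHS = 0 mod 2 = 0; 0 = 0 — holds

The relation is satisfied at x = 0.

Answer: Yes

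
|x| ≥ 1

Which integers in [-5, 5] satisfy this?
Holds for: {-5, -4, -3, -2, -1, 1, 2, 3, 4, 5}
Fails for: {0}

Answer: {-5, -4, -3, -2, -1, 1, 2, 3, 4, 5}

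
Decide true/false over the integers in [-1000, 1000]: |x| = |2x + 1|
The claim fails at x = 0:
x = 0: LHS = |0| = 0, RHS = |2·0 + 1| = |1| = 1; 0 = 1 — FAILS

Because a single integer refutes it, the statement is false.

Answer: False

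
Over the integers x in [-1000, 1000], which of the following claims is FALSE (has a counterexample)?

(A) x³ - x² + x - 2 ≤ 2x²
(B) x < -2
(A) x = 3: LHS = 3³ - 3² + 3 - 2 = 19, RHS = 2·3² = 18; 19 ≤ 18 — FAILS
(B) x = 0: 0 < -2 — FAILS

Answer: Both A and B are false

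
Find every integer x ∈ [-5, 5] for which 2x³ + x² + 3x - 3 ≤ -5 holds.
Holds for: {-5, -4, -3, -2, -1}
Fails for: {0, 1, 2, 3, 4, 5}

Answer: {-5, -4, -3, -2, -1}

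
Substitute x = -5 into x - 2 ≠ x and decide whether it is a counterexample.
Substitute x = -5 into the relation:
x = -5: LHS = (-5) - 2 = -7; -7 ≠ -5 — holds

The relation holds at x = -5, so it is not a counterexample.

Answer: No, x = -5 is not a counterexample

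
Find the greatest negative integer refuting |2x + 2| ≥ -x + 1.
Testing negative integers from -1 downward:
x = -1: LHS = |2·(-1) + 2| = |0| = 0, RHS = -(-1) + 1 = 2; 0 ≥ 2 — FAILS  ← closest negative counterexample to 0

Answer: x = -1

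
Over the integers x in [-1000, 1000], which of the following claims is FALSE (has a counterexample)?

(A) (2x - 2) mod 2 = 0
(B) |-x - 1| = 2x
(A) For a polynomial with integer coefficients, its value mod 2 depends only on x mod 2, so it suffices to check one representative of each residue class, x = 0, 1:
x = 0: LHS = (2·0 - 2) mod 2 = (-2) mod 2 = 0; 0 = 0 — holds
x = 1: LHS = (2·1 - 2) mod 2 = 0 mod 2 = 0; 0 = 0 — holds
The relation holds in every residue class, so the relation holds for every integer in [-1000, 1000].

(B) x = 0: LHS = |-0 - 1| = |-1| = 1, RHS = 2·0 = 0; 1 = 0 — FAILS

Only (B) has a counterexample.

Answer: B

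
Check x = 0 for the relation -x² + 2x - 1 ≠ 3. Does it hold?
x = 0: LHS = -0² + 2·0 - 1 = -1; -1 ≠ 3 — holds

The relation is satisfied at x = 0.

Answer: Yes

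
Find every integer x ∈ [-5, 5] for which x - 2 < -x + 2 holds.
Holds for: {-5, -4, -3, -2, -1, 0, 1}
Fails for: {2, 3, 4, 5}

Answer: {-5, -4, -3, -2, -1, 0, 1}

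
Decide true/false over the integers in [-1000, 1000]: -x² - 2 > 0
The claim fails at x = 0:
x = 0: LHS = -0² - 2 = -2; -2 > 0 — FAILS

Because a single integer refutes it, the statement is false.

Answer: False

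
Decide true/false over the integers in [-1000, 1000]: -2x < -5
The claim fails at x = 0:
x = 0: LHS = -2·0 = 0; 0 < -5 — FAILS

Because a single integer refutes it, the statement is false.

Answer: False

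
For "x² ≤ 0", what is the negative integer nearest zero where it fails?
Testing negative integers from -1 downward:
x = -1: LHS = (-1)² = 1; 1 ≤ 0 — FAILS  ← closest negative counterexample to 0

Answer: x = -1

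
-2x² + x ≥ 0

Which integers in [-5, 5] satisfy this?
Holds for: {0}
Fails for: {-5, -4, -3, -2, -1, 1, 2, 3, 4, 5}

Answer: {0}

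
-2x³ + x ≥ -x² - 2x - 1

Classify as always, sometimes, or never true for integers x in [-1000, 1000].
Holds at x = 0: LHS = -2·0³ + 0 = 0, RHS = -0² - 2·0 - 1 = -1; 0 ≥ -1 — holds
Fails at x = 2: LHS = -2·2³ + 2 = -14, RHS = -2² - 2·2 - 1 = -9; -14 ≥ -9 — FAILS
It is satisfied by some integers in the range but not all.

Answer: Sometimes true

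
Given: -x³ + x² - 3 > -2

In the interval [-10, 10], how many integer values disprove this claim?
Counterexamples in [-10, 10]: {0, 1, 2, 3, 4, 5, 6, 7, 8, 9, 10}.

Counting them gives 11 values.

Answer: 11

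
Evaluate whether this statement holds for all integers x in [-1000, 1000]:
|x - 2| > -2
An absolute value is never negative, so the left side is ≥ 0 for every x, while the right side is -2. Tightest case in [-1000, 1000] is x = 2:
x = 2: LHS = |2 - 2| = |0| = 0; 0 > -2 — holds
Hence LHS − RHS is never zero or negative, i.e. LHS > RHS throughout, so the relation holds for every integer in [-1000, 1000].

No counterexample exists.

Answer: True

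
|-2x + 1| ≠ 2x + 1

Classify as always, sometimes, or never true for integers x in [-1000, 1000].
Holds at x = 1: LHS = |-2·1 + 1| = |-1| = 1, RHS = 2·1 + 1 = 3; 1 ≠ 3 — holds
Fails at x = 0: LHS = |-2·0 + 1| = |1| = 1, RHS = 2·0 + 1 = 1; 1 ≠ 1 — FAILS
It is satisfied by some integers in the range but not all.

Answer: Sometimes true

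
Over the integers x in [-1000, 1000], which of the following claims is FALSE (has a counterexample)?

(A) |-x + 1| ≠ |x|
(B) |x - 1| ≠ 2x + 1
(A) Track d = LHS − RHS over the integers in [-1000, 1000]. Equality would need d = 0, but d changes sign only between consecutive integers, jumping over 0:
x = 0: LHS = |-0 + 1| = |1| = 1, RHS = |0| = 0; 1 ≠ 0 — holds  (d = 1)
x = 1: LHS = |-1 + 1| = |0| = 0, RHS = |1| = 1; 0 ≠ 1 — holds  (d = -1)
Away from these crossings d keeps a constant sign, and checking every integer in [-1000, 1000] confirms d ≠ 0 throughout. Hence the two sides are never equal, so the relation holds for every integer in [-1000, 1000].

(B) x = 0: LHS = |0 - 1| = |-1| = 1, RHS = 2·0 + 1 = 1; 1 ≠ 1 — FAILS

Only (B) has a counterexample.

Answer: B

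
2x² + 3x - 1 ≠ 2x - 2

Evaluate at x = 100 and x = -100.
x = 100: LHS = 2·100² + 3·100 - 1 = 20299, RHS = 2·100 - 2 = 198; 20299 ≠ 198 — holds
x = -100: LHS = 2·(-100)² + 3·(-100) - 1 = 19699, RHS = 2·(-100) - 2 = -202; 19699 ≠ -202 — holds

Answer: Yes, holds for both x = 100 and x = -100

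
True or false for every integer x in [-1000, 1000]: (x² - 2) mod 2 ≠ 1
The claim fails at x = 1:
x = 1: LHS = (1² - 2) mod 2 = (-1) mod 2 = 1; 1 ≠ 1 — FAILS

Because a single integer refutes it, the statement is false.

Answer: False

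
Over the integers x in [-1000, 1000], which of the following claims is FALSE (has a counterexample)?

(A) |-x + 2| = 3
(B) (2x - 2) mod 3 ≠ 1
(A) x = 0: LHS = |-0 + 2| = |2| = 2; 2 = 3 — FAILS
(B) x = 0: LHS = (2·0 - 2) mod 3 = (-2) mod 3 = 1; 1 ≠ 1 — FAILS

Answer: Both A and B are false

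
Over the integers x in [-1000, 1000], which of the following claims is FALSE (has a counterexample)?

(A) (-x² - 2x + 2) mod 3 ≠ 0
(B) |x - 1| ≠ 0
(A) x = -1: LHS = (-(-1)² - 2·(-1) + 2) mod 3 = 3 mod 3 = 0; 0 ≠ 0 — FAILS
(B) x = 1: LHS = |1 - 1| = |0| = 0; 0 ≠ 0 — FAILS

Answer: Both A and B are false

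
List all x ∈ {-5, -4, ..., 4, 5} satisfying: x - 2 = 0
Holds for: {2}
Fails for: {-5, -4, -3, -2, -1, 0, 1, 3, 4, 5}

Answer: {2}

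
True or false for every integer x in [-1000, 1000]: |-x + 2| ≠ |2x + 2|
The claim fails at x = 0:
x = 0: LHS = |-0 + 2| = |2| = 2, RHS = |2·0 + 2| = |2| = 2; 2 ≠ 2 — FAILS

Because a single integer refutes it, the statement is false.

Answer: False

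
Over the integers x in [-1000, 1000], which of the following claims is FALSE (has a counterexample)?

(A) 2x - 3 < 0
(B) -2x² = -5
(A) x = 2: LHS = 2·2 - 3 = 1; 1 < 0 — FAILS
(B) x = 0: LHS = -2·0² = 0; 0 = -5 — FAILS

Answer: Both A and B are false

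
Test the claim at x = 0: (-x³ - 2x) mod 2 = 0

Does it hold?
x = 0: LHS = (-0³ - 2·0) mod 2 = 0 mod 2 = 0; 0 = 0 — holds

The relation is satisfied at x = 0.

Answer: Yes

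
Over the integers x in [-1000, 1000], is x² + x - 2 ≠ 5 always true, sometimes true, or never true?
Track d = LHS − RHS over the integers in [-1000, 1000]. Equality would need d = 0, but d changes sign only between consecutive integers, jumping over 0:
x = -4: LHS = (-4)² + (-4) - 2 = 10; 10 ≠ 5 — holds  (d = 5)
x = -3: LHS = (-3)² + (-3) - 2 = 4; 4 ≠ 5 — holds  (d = -1)
x = 2: LHS = 2² + 2 - 2 = 4; 4 ≠ 5 — holds  (d = -1)
x = 3: LHS = 3² + 3 - 2 = 10; 10 ≠ 5 — holds  (d = 5)
Away from these crossings d keeps a constant sign, and checking every integer in [-1000, 1000] confirms d ≠ 0 throughout. Hence the two sides are never equal, so the relation holds for every integer in [-1000, 1000].

No counterexample exists.

Answer: Always true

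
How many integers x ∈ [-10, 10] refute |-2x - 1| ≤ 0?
Counterexamples in [-10, 10]: {-10, -9, -8, -7, -6, -5, -4, -3, -2, -1, 0, 1, 2, 3, 4, 5, 6, 7, 8, 9, 10}.

Counting them gives 21 values.

Answer: 21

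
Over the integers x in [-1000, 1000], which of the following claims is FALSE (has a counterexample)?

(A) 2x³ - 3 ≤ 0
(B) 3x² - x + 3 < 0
(A) x = 2: LHS = 2·2³ - 3 = 13; 13 ≤ 0 — FAILS
(B) x = 0: LHS = 3·0² - 0 + 3 = 3; 3 < 0 — FAILS

Answer: Both A and B are false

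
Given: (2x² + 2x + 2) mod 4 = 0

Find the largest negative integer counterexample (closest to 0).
Testing negative integers from -1 downward:
x = -1: LHS = (2·(-1)² + 2·(-1) + 2) mod 4 = 2 mod 4 = 2; 2 = 0 — FAILS  ← closest negative counterexample to 0

Answer: x = -1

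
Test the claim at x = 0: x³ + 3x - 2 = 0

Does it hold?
x = 0: LHS = 0³ + 3·0 - 2 = -2; -2 = 0 — FAILS

The relation fails at x = 0, so x = 0 is a counterexample.

Answer: No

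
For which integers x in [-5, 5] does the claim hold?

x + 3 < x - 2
Over all integers in [-5, 5], LHS − RHS is smallest at x = 0, where it equals 5:
x = 0: LHS = 0 + 3 = 3, RHS = 0 - 2 = -2; 3 < -2 — FAILS
At the ends of the range:
x = -5: LHS = (-5) + 3 = -2, RHS = (-5) - 2 = -7; -2 < -7 — FAILS
x = 5: LHS = 5 + 3 = 8, RHS = 5 - 2 = 3; 8 < 3 — FAILS
Hence LHS − RHS is never negative, i.e. LHS ≥ RHS throughout, so the claimed relation (<) fails for every integer in [-5, 5].

Answer: None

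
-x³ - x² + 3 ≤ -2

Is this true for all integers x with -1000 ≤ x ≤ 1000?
The claim fails at x = 0:
x = 0: LHS = -0³ - 0² + 3 = 3; 3 ≤ -2 — FAILS

Because a single integer refutes it, the statement is false.

Answer: False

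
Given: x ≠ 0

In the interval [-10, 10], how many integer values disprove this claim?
Counterexamples in [-10, 10]: {0}.

Counting them gives 1 values.

Answer: 1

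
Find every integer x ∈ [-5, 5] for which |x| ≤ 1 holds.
Holds for: {-1, 0, 1}
Fails for: {-5, -4, -3, -2, 2, 3, 4, 5}

Answer: {-1, 0, 1}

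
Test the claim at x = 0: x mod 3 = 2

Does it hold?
x = 0: LHS = 0 mod 3 = 0; 0 = 2 — FAILS

The relation fails at x = 0, so x = 0 is a counterexample.

Answer: No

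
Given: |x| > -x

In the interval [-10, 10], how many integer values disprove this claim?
Counterexamples in [-10, 10]: {-10, -9, -8, -7, -6, -5, -4, -3, -2, -1, 0}.

Counting them gives 11 values.

Answer: 11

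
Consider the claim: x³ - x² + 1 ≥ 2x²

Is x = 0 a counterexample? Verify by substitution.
Substitute x = 0 into the relation:
x = 0: LHS = 0³ - 0² + 1 = 1, RHS = 2·0² = 0; 1 ≥ 0 — holds

The claim holds here, so x = 0 is not a counterexample. (A counterexample exists elsewhere, e.g. x = 1.)

Answer: No, x = 0 is not a counterexample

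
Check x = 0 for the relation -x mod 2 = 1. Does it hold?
x = 0: LHS = (-0) mod 2 = 0 mod 2 = 0; 0 = 1 — FAILS

The relation fails at x = 0, so x = 0 is a counterexample.

Answer: No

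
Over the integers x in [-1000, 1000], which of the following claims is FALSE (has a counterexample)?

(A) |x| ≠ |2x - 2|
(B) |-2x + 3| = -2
(A) x = 2: LHS = |2| = 2, RHS = |2·2 - 2| = |2| = 2; 2 ≠ 2 — FAILS
(B) x = 0: LHS = |-2·0 + 3| = |3| = 3; 3 = -2 — FAILS

Answer: Both A and B are false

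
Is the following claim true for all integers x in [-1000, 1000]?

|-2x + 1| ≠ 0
Over all integers in [-1000, 1000], LHS − RHS is always positive; it is smallest at x = 0, where it equals 1:
x = 0: LHS = |-2·0 + 1| = |1| = 1; 1 ≠ 0 — holds
At the ends of the range:
x = -1000: LHS = |-2·(-1000) + 1| = |2001| = 2001; 2001 ≠ 0 — holds
x = 1000: LHS = |-2·1000 + 1| = |-1999| = 1999; 1999 ≠ 0 — holds
Hence LHS − RHS is never 0, i.e. the two sides are never equal, so the relation holds for every integer in [-1000, 1000].

No counterexample exists.

Answer: True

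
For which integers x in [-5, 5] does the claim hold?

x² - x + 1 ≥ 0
Over all integers in [-5, 5], LHS − RHS is smallest at x = 0, where it equals 1:
x = 0: LHS = 0² - 0 + 1 = 1; 1 ≥ 0 — holds
At the ends of the range:
x = -5: LHS = (-5)² - (-5) + 1 = 31; 31 ≥ 0 — holds
x = 5: LHS = 5² - 5 + 1 = 21; 21 ≥ 0 — holds
Hence LHS − RHS is never negative, i.e. LHS ≥ RHS throughout, so the relation holds for every integer in [-5, 5].

Answer: All integers in [-5, 5]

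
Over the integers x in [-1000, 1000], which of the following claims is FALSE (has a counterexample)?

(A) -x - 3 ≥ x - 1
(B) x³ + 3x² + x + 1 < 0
(A) x = 0: LHS = -0 - 3 = -3, RHS = 0 - 1 = -1; -3 ≥ -1 — FAILS
(B) x = 0: LHS = 0³ + 3·0² + 0 + 1 = 1; 1 < 0 — FAILS

Answer: Both A and B are false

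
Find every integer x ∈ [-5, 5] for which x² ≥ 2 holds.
Holds for: {-5, -4, -3, -2, 2, 3, 4, 5}
Fails for: {-1, 0, 1}

Answer: {-5, -4, -3, -2, 2, 3, 4, 5}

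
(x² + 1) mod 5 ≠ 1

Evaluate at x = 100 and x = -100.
x = 100: LHS = (100² + 1) mod 5 = 10001 mod 5 = 1; 1 ≠ 1 — FAILS
x = -100: LHS = ((-100)² + 1) mod 5 = 10001 mod 5 = 1; 1 ≠ 1 — FAILS

Answer: No, fails for both x = 100 and x = -100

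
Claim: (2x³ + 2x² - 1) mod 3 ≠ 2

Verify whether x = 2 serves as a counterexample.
Substitute x = 2 into the relation:
x = 2: LHS = (2·2³ + 2·2² - 1) mod 3 = 23 mod 3 = 2; 2 ≠ 2 — FAILS

Since the claim fails at x = 2, this value is a counterexample.

Answer: Yes, x = 2 is a counterexample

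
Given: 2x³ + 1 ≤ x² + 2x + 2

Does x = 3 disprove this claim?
Substitute x = 3 into the relation:
x = 3: LHS = 2·3³ + 1 = 55, RHS = 3² + 2·3 + 2 = 17; 55 ≤ 17 — FAILS

Since the claim fails at x = 3, this value is a counterexample.

Answer: Yes, x = 3 is a counterexample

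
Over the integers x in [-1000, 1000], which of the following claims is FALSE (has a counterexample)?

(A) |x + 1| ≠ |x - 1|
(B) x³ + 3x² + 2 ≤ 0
(A) x = 0: LHS = |0 + 1| = |1| = 1, RHS = |0 - 1| = |-1| = 1; 1 ≠ 1 — FAILS
(B) x = 0: LHS = 0³ + 3·0² + 2 = 2; 2 ≤ 0 — FAILS

Answer: Both A and B are false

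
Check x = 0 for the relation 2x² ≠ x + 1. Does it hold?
x = 0: LHS = 2·0² = 0, RHS = 0 + 1 = 1; 0 ≠ 1 — holds

The relation is satisfied at x = 0.

Answer: Yes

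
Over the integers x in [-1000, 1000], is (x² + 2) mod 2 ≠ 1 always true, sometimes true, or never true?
Holds at x = 0: LHS = (0² + 2) mod 2 = 2 mod 2 = 0; 0 ≠ 1 — holds
Fails at x = 1: LHS = (1² + 2) mod 2 = 3 mod 2 = 1; 1 ≠ 1 — FAILS
It is satisfied by some integers in the range but not all.

Answer: Sometimes true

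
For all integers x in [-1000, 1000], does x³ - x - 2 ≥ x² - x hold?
The claim fails at x = 0:
x = 0: LHS = 0³ - 0 - 2 = -2, RHS = 0² - 0 = 0; -2 ≥ 0 — FAILS

Because a single integer refutes it, the statement is false.

Answer: False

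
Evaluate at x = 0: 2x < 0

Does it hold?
x = 0: LHS = 2·0 = 0; 0 < 0 — FAILS

The relation fails at x = 0, so x = 0 is a counterexample.

Answer: No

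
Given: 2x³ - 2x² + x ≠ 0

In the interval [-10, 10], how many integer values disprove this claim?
Counterexamples in [-10, 10]: {0}.

Counting them gives 1 values.

Answer: 1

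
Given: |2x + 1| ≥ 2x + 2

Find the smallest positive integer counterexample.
Testing positive integers:
x = 1: LHS = |2·1 + 1| = |3| = 3, RHS = 2·1 + 2 = 4; 3 ≥ 4 — FAILS  ← smallest positive counterexample

Answer: x = 1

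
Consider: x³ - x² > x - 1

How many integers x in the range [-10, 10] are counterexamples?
Counterexamples in [-10, 10]: {-10, -9, -8, -7, -6, -5, -4, -3, -2, -1, 1}.

Counting them gives 11 values.

Answer: 11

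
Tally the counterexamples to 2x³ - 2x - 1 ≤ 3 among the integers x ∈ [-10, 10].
Counterexamples in [-10, 10]: {2, 3, 4, 5, 6, 7, 8, 9, 10}.

Counting them gives 9 values.

Answer: 9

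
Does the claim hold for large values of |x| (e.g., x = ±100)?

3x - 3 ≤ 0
x = 100: LHS = 3·100 - 3 = 297; 297 ≤ 0 — FAILS
x = -100: LHS = 3·(-100) - 3 = -303; -303 ≤ 0 — holds

Answer: Partially: fails for x = 100, holds for x = -100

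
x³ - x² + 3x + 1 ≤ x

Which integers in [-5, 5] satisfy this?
Holds for: {-5, -4, -3, -2, -1}
Fails for: {0, 1, 2, 3, 4, 5}

Answer: {-5, -4, -3, -2, -1}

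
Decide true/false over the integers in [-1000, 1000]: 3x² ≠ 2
Track d = LHS − RHS over the integers in [-1000, 1000]. Equality would need d = 0, but d changes sign only between consecutive integers, jumping over 0:
x = -1: LHS = 3·(-1)² = 3; 3 ≠ 2 — holds  (d = 1)
x = 0: LHS = 3·0² = 0; 0 ≠ 2 — holds  (d = -2)
x = 0: LHS = 3·0² = 0; 0 ≠ 2 — holds  (d = -2)
x = 1: LHS = 3·1² = 3; 3 ≠ 2 — holds  (d = 1)
Away from these crossings d keeps a constant sign, and checking every integer in [-1000, 1000] confirms d ≠ 0 throughout. Hence the two sides are never equal, so the relation holds for every integer in [-1000, 1000].

No counterexample exists.

Answer: True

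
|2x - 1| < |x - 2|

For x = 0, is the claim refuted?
Substitute x = 0 into the relation:
x = 0: LHS = |2·0 - 1| = |-1| = 1, RHS = |0 - 2| = |-2| = 2; 1 < 2 — holds

The claim holds here, so x = 0 is not a counterexample. (A counterexample exists elsewhere, e.g. x = 1.)

Answer: No, x = 0 is not a counterexample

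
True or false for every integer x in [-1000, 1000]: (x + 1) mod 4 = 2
The claim fails at x = 0:
x = 0: LHS = (0 + 1) mod 4 = 1 mod 4 = 1; 1 = 2 — FAILS

Because a single integer refutes it, the statement is false.

Answer: False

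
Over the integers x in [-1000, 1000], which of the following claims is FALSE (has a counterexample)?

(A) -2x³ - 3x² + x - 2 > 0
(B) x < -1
(A) x = 0: LHS = -2·0³ - 3·0² + 0 - 2 = -2; -2 > 0 — FAILS
(B) x = 0: 0 < -1 — FAILS

Answer: Both A and B are false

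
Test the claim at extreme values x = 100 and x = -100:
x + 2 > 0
x = 100: LHS = 100 + 2 = 102; 102 > 0 — holds
x = -100: LHS = (-100) + 2 = -98; -98 > 0 — FAILS

Answer: Partially: holds for x = 100, fails for x = -100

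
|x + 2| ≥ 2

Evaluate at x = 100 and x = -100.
x = 100: LHS = |100 + 2| = |102| = 102; 102 ≥ 2 — holds
x = -100: LHS = |(-100) + 2| = |-98| = 98; 98 ≥ 2 — holds

Answer: Yes, holds for both x = 100 and x = -100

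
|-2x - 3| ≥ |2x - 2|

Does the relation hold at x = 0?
x = 0: LHS = |-2·0 - 3| = |-3| = 3, RHS = |2·0 - 2| = |-2| = 2; 3 ≥ 2 — holds

The relation is satisfied at x = 0.

Answer: Yes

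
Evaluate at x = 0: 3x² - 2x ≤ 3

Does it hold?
x = 0: LHS = 3·0² - 2·0 = 0; 0 ≤ 3 — holds

The relation is satisfied at x = 0.

Answer: Yes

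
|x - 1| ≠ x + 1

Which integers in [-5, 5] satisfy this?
Holds for: {-5, -4, -3, -2, -1, 1, 2, 3, 4, 5}
Fails for: {0}

Answer: {-5, -4, -3, -2, -1, 1, 2, 3, 4, 5}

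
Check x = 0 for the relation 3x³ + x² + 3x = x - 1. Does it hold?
x = 0: LHS = 3·0³ + 0² + 3·0 = 0, RHS = 0 - 1 = -1; 0 = -1 — FAILS

The relation fails at x = 0, so x = 0 is a counterexample.

Answer: No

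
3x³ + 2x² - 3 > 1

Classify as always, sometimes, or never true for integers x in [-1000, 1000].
Holds at x = 1: LHS = 3·1³ + 2·1² - 3 = 2; 2 > 1 — holds
Fails at x = 0: LHS = 3·0³ + 2·0² - 3 = -3; -3 > 1 — FAILS
It is satisfied by some integers in the range but not all.

Answer: Sometimes true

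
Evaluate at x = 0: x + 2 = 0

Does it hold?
x = 0: LHS = 0 + 2 = 2; 2 = 0 — FAILS

The relation fails at x = 0, so x = 0 is a counterexample.

Answer: No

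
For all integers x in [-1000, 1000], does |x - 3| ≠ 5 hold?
The claim fails at x = -2:
x = -2: LHS = |(-2) - 3| = |-5| = 5; 5 ≠ 5 — FAILS

Because a single integer refutes it, the statement is false.

Answer: False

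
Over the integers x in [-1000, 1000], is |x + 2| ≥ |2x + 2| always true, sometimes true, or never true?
Holds at x = 0: LHS = |0 + 2| = |2| = 2, RHS = |2·0 + 2| = |2| = 2; 2 ≥ 2 — holds
Fails at x = 1: LHS = |1 + 2| = |3| = 3, RHS = |2·1 + 2| = |4| = 4; 3 ≥ 4 — FAILS
It is satisfied by some integers in the range but not all.

Answer: Sometimes true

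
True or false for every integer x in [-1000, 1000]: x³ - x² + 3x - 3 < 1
The claim fails at x = 2:
x = 2: LHS = 2³ - 2² + 3·2 - 3 = 7; 7 < 1 — FAILS

Because a single integer refutes it, the statement is false.

Answer: False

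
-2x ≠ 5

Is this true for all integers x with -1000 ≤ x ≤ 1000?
Track d = LHS − RHS over the integers in [-1000, 1000]. Equality would need d = 0, but d changes sign only between consecutive integers, jumping over 0:
x = -3: LHS = -2·(-3) = 6; 6 ≠ 5 — holds  (d = 1)
x = -2: LHS = -2·(-2) = 4; 4 ≠ 5 — holds  (d = -1)
Away from these crossings d keeps a constant sign, and checking every integer in [-1000, 1000] confirms d ≠ 0 throughout. Hence the two sides are never equal, so the relation holds for every integer in [-1000, 1000].

No counterexample exists.

Answer: True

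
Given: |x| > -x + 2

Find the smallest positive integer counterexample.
Testing positive integers:
x = 1: LHS = |1| = 1, RHS = -1 + 2 = 1; 1 > 1 — FAILS  ← smallest positive counterexample

Answer: x = 1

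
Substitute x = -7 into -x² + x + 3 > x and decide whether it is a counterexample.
Substitute x = -7 into the relation:
x = -7: LHS = -(-7)² + (-7) + 3 = -53; -53 > -7 — FAILS

Since the claim fails at x = -7, this value is a counterexample.

Answer: Yes, x = -7 is a counterexample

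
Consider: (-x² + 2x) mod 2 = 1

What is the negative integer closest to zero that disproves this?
Testing negative integers from -1 downward:
x = -1: LHS = (-(-1)² + 2·(-1)) mod 2 = (-3) mod 2 = 1; 1 = 1 — holds
x = -2: LHS = (-(-2)² + 2·(-2)) mod 2 = (-8) mod 2 = 0; 0 = 1 — FAILS  ← closest negative counterexample to 0

Answer: x = -2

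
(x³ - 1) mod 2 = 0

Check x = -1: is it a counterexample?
Substitute x = -1 into the relation:
x = -1: LHS = ((-1)³ - 1) mod 2 = (-2) mod 2 = 0; 0 = 0 — holds

The claim holds here, so x = -1 is not a counterexample. (A counterexample exists elsewhere, e.g. x = 0.)

Answer: No, x = -1 is not a counterexample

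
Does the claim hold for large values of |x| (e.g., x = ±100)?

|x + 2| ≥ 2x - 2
x = 100: LHS = |100 + 2| = |102| = 102, RHS = 2·100 - 2 = 198; 102 ≥ 198 — FAILS
x = -100: LHS = |(-100) + 2| = |-98| = 98, RHS = 2·(-100) - 2 = -202; 98 ≥ -202 — holds

Answer: Partially: fails for x = 100, holds for x = -100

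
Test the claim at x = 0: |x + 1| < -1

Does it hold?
x = 0: LHS = |0 + 1| = |1| = 1; 1 < -1 — FAILS

The relation fails at x = 0, so x = 0 is a counterexample.

Answer: No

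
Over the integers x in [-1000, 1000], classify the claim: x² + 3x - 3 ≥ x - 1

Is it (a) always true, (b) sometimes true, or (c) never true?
Holds at x = 1: LHS = 1² + 3·1 - 3 = 1, RHS = 1 - 1 = 0; 1 ≥ 0 — holds
Fails at x = 0: LHS = 0² + 3·0 - 3 = -3, RHS = 0 - 1 = -1; -3 ≥ -1 — FAILS
It is satisfied by some integers in the range but not all.

Answer: Sometimes true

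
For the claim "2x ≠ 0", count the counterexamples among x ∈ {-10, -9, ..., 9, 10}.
Counterexamples in [-10, 10]: {0}.

Counting them gives 1 values.

Answer: 1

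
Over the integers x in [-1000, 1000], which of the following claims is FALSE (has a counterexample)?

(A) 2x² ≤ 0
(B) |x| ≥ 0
(A) x = 1: LHS = 2·1² = 2; 2 ≤ 0 — FAILS

(B) An absolute value is never negative, so the left side is ≥ 0 for every x, while the right side is 0. Tightest case in [-1000, 1000] is x = 0:
x = 0: LHS = |0| = 0; 0 ≥ 0 — holds
Hence LHS − RHS is never negative, i.e. LHS ≥ RHS throughout, so the relation holds for every integer in [-1000, 1000].

Only (A) has a counterexample.

Answer: A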